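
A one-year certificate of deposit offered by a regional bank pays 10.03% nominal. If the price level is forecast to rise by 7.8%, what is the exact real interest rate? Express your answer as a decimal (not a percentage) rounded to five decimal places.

1 + r = 1.10030 / 1.07800 = 1.020686
r = 1.020686 − 1 = 2.0686%, i.e. 0.02069.

0.02069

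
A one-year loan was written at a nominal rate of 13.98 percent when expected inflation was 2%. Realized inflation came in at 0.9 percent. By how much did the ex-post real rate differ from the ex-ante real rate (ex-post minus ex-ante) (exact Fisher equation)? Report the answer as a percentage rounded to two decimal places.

Ex-ante: (1 + 0.1398)/(1 + 0.0200) − 1 = 11.7451%
Ex-post: (1 + 0.1398)/(1 + 0.0090) − 1 = 12.9633%
Difference (ex-post − ex-ante) = 1.2182% → 1.22%.

1.22%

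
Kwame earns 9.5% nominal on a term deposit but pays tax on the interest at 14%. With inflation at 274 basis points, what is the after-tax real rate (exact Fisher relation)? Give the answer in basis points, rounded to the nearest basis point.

After-tax nominal return = 9.5% × (1 − 0.14) = 8.1700%.
1 + r = 1.08170 / 1.02740 = 1.052852
After-tax real rate = 1.052852 − 1 → 529 basis points.

529 basis points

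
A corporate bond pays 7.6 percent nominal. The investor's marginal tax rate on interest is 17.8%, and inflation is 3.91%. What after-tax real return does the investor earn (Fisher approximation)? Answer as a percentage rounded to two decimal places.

2.34%

After-tax nominal return = 7.6% × (1 − 0.178) = 6.2472%.
r ≈ 6.2472% − 3.91% → 2.34%.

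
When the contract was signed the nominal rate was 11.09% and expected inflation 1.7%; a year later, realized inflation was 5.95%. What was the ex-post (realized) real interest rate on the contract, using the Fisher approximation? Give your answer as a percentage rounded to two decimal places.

Ex-post: 11.09% − 5.95% = 5.140%
So the realized real rate is 5.14%.

5.14%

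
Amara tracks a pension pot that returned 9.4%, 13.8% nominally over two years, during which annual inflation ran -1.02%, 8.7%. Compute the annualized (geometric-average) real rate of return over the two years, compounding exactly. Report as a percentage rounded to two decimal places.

7.57%

Compound the nominal returns: 1.0940 × 1.1380 = 1.24497200.
Compound inflation: 0.9898 × 1.0870 = 1.07591260.
Deflate: 1.24497200 / 1.07591260 = 1.15713116.
Annualized real rate = 1.15713116^(1/2) − 1 = 7.5700% → 7.57%.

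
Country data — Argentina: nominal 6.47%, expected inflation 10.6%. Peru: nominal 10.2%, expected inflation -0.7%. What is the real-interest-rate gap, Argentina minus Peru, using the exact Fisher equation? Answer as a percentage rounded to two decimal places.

-14.71%

Argentina: (1 + 0.0647)/(1 + 0.1060) − 1 = -3.7342%
Peru: (1 + 0.1020)/(1 − 0.0070) − 1 = 10.9768%
Differential = -3.7342% − 10.9768% = -14.7110% → -14.71%.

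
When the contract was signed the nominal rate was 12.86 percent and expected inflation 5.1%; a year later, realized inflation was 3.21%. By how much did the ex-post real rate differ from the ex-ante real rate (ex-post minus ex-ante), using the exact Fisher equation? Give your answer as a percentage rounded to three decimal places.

Ex-ante: (1 + 0.1286)/(1 + 0.0510) − 1 = 7.3834%
Ex-post: (1 + 0.1286)/(1 + 0.0321) − 1 = 9.3499%
Difference (ex-post − ex-ante) = 1.9664% → 1.966%.

1.966%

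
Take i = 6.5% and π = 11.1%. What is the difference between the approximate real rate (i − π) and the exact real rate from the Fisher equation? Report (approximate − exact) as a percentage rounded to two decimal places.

-0.46%

Approximate: r ≈ 6.500% − 11.100% = -4.6000%
Exact: (1 + 0.0650)/(1 + 0.1110) − 1 = -4.1404%
Error = -4.6000% − (-4.1404%) = -0.4596% → -0.46%.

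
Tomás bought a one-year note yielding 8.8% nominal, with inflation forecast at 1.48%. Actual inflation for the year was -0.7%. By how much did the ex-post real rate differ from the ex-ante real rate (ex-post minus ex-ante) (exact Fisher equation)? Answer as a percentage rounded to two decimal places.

2.35%

Ex-ante: (1 + 0.0880)/(1 + 0.0148) − 1 = 7.2132%
Ex-post: (1 + 0.0880)/(1 − 0.0070) − 1 = 9.5670%
Difference (ex-post − ex-ante) = 2.3537% → 2.35%.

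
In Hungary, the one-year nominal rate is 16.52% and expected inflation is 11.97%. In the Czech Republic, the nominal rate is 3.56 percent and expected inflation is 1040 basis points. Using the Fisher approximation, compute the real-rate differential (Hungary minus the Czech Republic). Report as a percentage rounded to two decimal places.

Hungary: 16.52% − 11.97% = 4.550%
The Czech Republic: 3.56% − 10.4% = -6.840%
Differential = 11.390% → 11.39%.

11.39%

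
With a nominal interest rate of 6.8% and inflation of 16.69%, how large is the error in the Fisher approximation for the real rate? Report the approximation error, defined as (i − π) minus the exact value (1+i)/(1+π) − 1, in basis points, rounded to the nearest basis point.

-141 basis points

Approximate: r ≈ 6.800% − 16.690% = -9.8900%
Exact: (1 + 0.0680)/(1 + 0.1669) − 1 = -8.4754%
Error = -9.8900% − (-8.4754%) = -1.4146% → -141 basis points.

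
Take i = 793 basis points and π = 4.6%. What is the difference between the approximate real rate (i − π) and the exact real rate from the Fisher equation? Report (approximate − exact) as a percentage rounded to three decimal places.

0.146%

Approximate: r ≈ 7.930% − 4.600% = 3.3300%
Exact: (1 + 0.0793)/(1 + 0.0460) − 1 = 3.1836%
Error = 3.3300% − 3.1836% = 0.1464% → 0.146%.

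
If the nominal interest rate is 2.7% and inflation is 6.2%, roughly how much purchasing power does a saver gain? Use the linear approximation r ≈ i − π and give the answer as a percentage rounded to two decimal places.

-3.50%

r ≈ i − π = 2.7% − 6.2% = -3.50%.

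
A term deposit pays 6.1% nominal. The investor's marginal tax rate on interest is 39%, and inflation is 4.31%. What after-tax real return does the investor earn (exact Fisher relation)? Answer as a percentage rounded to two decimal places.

-0.56%

After-tax nominal return = 6.1% × (1 − 0.39) = 3.7210%.
1 + r = 1.03721 / 1.04310 = 0.994353
After-tax real rate = 0.994353 − 1 → -0.56%.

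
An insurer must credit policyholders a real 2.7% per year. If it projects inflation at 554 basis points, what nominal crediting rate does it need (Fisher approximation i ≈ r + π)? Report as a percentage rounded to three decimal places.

i ≈ r + π = 2.7% + 5.54% = 8.240%.

8.240%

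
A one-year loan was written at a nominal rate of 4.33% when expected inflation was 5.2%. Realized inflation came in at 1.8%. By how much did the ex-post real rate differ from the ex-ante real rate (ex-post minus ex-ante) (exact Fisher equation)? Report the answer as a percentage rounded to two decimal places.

3.31%

Ex-ante: (1 + 0.0433)/(1 + 0.0520) − 1 = -0.8270%
Ex-post: (1 + 0.0433)/(1 + 0.0180) − 1 = 2.4853%
Difference (ex-post − ex-ante) = 3.3123% → 3.31%.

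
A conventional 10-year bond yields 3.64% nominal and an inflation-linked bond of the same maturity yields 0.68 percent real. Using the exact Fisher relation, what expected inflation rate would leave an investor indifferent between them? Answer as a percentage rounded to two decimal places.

(1 + π) = (1 + i)/(1 + r) = 1.03640 / 1.00680 = 1.029400
Break-even inflation = 1.029400 − 1 → 2.94%.

2.94%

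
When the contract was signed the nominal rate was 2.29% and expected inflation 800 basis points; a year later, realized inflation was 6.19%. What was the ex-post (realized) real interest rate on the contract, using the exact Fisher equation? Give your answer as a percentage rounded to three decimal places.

Ex-post: (1 + 0.0229)/(1 + 0.0619) − 1 = -3.6727%
So the realized real rate is -3.673%.

-3.673%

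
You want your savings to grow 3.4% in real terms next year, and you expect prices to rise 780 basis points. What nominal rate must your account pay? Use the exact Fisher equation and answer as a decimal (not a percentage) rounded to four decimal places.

(1 + i) = (1 + r)(1 + π) = 1.03400 × 1.07800 = 1.114652
i = 1.114652 − 1, so the required nominal rate is 0.1147.

0.1147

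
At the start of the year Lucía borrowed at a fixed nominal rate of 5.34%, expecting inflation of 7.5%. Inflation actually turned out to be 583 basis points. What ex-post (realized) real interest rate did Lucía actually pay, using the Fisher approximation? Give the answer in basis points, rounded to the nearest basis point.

Ex-post: 5.34% − 5.83% = -0.490%
So the realized real rate is -49 basis points.

-49 basis points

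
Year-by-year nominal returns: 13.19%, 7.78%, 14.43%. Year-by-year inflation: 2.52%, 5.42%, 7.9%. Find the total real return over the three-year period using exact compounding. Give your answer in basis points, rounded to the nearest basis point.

1971 basis points

Nominal growth factor = 1.1319 × 1.0778 × 1.1443 = 1.396002
Price-level growth factor = 1.0252 × 1.0542 × 1.0790 = 1.166146
Real growth factor = 1.396002 / 1.166146 = 1.197107
Total real return = 1.197107 − 1 → 1971 basis points.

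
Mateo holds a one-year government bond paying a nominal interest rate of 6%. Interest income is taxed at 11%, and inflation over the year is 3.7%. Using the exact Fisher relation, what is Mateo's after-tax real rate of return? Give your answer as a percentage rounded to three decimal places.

After-tax nominal return = 6% × (1 − 0.11) = 5.3400%.
1 + r = 1.05340 / 1.03700 = 1.0158149
After-tax real rate = 1.0158149 − 1 → 1.581%.

1.581%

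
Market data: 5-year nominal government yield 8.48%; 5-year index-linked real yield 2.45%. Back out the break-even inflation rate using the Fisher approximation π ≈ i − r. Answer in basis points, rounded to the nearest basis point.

603 basis points

π ≈ i − r = 8.48% − 2.45% → 603 basis points.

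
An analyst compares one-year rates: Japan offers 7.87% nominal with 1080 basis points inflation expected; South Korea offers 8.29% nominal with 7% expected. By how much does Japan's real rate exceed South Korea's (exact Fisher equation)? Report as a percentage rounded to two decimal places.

Japan: (1 + 0.0787)/(1 + 0.1080) − 1 = -2.6444%
South Korea: (1 + 0.0829)/(1 + 0.0700) − 1 = 1.2056%
Differential = -2.6444% − 1.2056% = -3.8500% → -3.85%.

-3.85%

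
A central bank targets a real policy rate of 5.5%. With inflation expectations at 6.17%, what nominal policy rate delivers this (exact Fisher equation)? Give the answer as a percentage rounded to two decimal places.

(1 + i) = (1 + r)(1 + π) = 1.05500 × 1.06170 = 1.1200935
i = 1.1200935 − 1, so the required nominal rate is 12.01%.

12.01%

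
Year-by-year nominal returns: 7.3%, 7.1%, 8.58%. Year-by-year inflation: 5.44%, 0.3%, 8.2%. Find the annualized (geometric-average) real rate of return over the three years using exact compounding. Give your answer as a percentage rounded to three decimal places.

Compound the nominal returns: 1.0730 × 1.0710 × 1.0858 = 1.24778290.
Compound inflation: 1.0544 × 1.0030 × 1.0820 = 1.14428338.
Deflate: 1.24778290 / 1.14428338 = 1.09044920.
Annualized real rate = 1.09044920^(1/3) − 1 = 2.9284% → 2.928%.

2.928%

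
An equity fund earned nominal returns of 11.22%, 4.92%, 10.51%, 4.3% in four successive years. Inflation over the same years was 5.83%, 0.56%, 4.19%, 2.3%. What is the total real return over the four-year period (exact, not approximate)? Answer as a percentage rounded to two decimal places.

Compound the nominal returns: 1.1122 × 1.0492 × 1.1051 × 1.0430 = 1.345015.
Compound inflation: 1.0583 × 1.0056 × 1.0419 × 1.0230 = 1.134320.
Deflate: 1.345015 / 1.134320 = 1.185745.
Total real return = 1.185745 − 1 → 18.57%.

18.57%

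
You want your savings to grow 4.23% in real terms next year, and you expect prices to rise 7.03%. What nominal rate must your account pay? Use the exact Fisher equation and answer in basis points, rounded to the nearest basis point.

1156 basis points

(1 + i) = (1 + r)(1 + π) = 1.04230 × 1.07030 = 1.11557369
i = 1.11557369 − 1, so the required nominal rate is 1156 basis points.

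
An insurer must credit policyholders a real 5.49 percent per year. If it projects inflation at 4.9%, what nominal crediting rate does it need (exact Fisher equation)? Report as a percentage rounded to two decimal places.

(1 + i) = (1 + r)(1 + π) = 1.05490 × 1.04900 = 1.1065901
i = 1.1065901 − 1, so the required nominal rate is 10.66%.

10.66%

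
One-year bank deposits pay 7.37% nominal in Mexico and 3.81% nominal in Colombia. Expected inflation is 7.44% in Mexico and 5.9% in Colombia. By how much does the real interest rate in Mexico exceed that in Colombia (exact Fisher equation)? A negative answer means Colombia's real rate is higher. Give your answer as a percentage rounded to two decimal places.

1.91%

Mexico: (1 + 0.0737)/(1 + 0.0744) − 1 = -0.0652%
Colombia: (1 + 0.0381)/(1 + 0.0590) − 1 = -1.9736%
Differential = -0.0652% − (-1.9736%) = 1.9084% → 1.91%.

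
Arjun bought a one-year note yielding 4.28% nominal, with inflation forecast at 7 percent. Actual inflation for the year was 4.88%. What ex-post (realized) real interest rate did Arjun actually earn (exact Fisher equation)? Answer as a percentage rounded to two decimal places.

Ex-post: (1 + 0.0428)/(1 + 0.0488) − 1 = -0.5721%
So the realized real rate is -0.57%.

-0.57%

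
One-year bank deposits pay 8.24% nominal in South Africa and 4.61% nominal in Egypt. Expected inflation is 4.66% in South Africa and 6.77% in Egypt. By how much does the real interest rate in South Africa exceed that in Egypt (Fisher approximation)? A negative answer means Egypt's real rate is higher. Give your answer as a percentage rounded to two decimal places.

South Africa: 8.24% − 4.66% = 3.580%
Egypt: 4.61% − 6.77% = -2.160%
Differential = 5.740% → 5.74%.

5.74%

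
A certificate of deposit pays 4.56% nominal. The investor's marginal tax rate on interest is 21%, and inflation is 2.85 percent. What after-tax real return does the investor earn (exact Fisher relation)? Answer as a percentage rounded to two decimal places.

After-tax nominal return = 4.56% × (1 − 0.21) = 3.6024%.
1 + r = 1.036024 / 1.02850 = 1.007316
After-tax real rate = 1.007316 − 1 → 0.73%.

0.73%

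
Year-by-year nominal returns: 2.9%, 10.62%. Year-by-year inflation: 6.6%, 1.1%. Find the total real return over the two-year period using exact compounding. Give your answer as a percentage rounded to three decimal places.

Nominal growth factor = 1.0290 × 1.1062 = 1.138280
Price-level growth factor = 1.0660 × 1.0110 = 1.077726
Real growth factor = 1.138280 / 1.077726 = 1.056187
Total real return = 1.056187 − 1 → 5.619%.

5.619%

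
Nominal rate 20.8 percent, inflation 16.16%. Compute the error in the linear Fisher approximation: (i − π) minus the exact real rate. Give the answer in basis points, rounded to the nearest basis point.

Approximate: r ≈ 20.800% − 16.160% = 4.6400%
Exact: (1 + 0.2080)/(1 + 0.1616) − 1 = 3.9945%
Error = 4.6400% − 3.9945% = 0.6455% → 65 basis points.

65 basis points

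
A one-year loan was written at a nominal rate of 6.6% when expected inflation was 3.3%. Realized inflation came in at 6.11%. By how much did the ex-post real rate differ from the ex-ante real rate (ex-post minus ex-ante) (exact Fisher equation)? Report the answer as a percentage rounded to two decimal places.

Ex-ante: (1 + 0.0660)/(1 + 0.0330) − 1 = 3.1946%
Ex-post: (1 + 0.0660)/(1 + 0.0611) − 1 = 0.4618%
Difference (ex-post − ex-ante) = -2.7328% → -2.73%.

-2.73%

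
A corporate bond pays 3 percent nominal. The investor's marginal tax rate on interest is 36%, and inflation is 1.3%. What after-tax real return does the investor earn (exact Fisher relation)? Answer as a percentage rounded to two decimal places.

After-tax nominal return = 3% × (1 − 0.36) = 1.9200%.
1 + r = 1.01920 / 1.01300 = 1.006120
After-tax real rate = 1.006120 − 1 → 0.61%.

0.61%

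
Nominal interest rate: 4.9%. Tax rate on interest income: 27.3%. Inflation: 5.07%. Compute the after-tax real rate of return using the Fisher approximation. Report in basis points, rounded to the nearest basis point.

After-tax nominal return = 4.9% × (1 − 0.273) = 3.5623%.
r ≈ 3.5623% − 5.07% → -151 basis points.

-151 basis points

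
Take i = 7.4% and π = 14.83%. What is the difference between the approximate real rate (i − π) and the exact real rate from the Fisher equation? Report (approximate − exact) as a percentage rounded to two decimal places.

Approximate: r ≈ 7.400% − 14.830% = -7.4300%
Exact: (1 + 0.0740)/(1 + 0.1483) − 1 = -6.4704%
Error = -7.4300% − (-6.4704%) = -0.9596% → -0.96%.

-0.96%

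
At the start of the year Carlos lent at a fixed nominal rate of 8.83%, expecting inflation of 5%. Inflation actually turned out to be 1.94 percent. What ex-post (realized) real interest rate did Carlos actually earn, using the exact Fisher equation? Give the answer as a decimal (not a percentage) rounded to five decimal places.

Ex-post: (1 + 0.0883)/(1 + 0.0194) − 1 = 6.7589%
So the realized real rate is 0.06759.

0.06759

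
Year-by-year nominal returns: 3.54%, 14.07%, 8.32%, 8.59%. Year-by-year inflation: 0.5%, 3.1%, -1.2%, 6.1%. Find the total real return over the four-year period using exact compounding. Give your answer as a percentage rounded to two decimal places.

27.90%

Compound the nominal returns: 1.0354 × 1.1407 × 1.0832 × 1.0859 = 1.389243.
Compound inflation: 1.0050 × 1.0310 × 0.9880 × 1.0610 = 1.086168.
Deflate: 1.389243 / 1.086168 = 1.279031.
Total real return = 1.279031 − 1 → 27.90%.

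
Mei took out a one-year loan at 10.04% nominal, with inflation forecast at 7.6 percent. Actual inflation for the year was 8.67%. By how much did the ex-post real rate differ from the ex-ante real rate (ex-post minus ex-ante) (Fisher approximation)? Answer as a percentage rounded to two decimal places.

Ex-ante: 10.04% − 7.6% = 2.440%
Ex-post: 10.04% − 8.67% = 1.370%
Difference (ex-post − ex-ante) = -1.0700% → -1.07%.

-1.07%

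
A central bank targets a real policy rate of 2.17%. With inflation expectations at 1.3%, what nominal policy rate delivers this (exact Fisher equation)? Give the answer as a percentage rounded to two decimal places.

3.50%

(1 + i) = (1 + r)(1 + π) = 1.02170 × 1.01300 = 1.0349821
i = 1.0349821 − 1, so the required nominal rate is 3.50%.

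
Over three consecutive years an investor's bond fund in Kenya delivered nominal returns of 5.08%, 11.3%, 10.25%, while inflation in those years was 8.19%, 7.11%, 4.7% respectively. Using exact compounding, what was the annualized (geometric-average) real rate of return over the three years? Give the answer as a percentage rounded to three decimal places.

Nominal growth factor = 1.0508 × 1.1130 × 1.1025 = 1.28941829
Price-level growth factor = 1.0819 × 1.0711 × 1.0470 = 1.21328778
Real growth factor = 1.28941829 / 1.21328778 = 1.06274729
Annualized real rate = 1.06274729^(1/3) − 1 = 2.0493% → 2.049%.

2.049%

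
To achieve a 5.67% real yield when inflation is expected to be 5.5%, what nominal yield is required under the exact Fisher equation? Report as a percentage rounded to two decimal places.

(1 + i) = (1 + r)(1 + π) = 1.05670 × 1.05500 = 1.1148185
i = 1.1148185 − 1, so the required nominal rate is 11.48%.

11.48%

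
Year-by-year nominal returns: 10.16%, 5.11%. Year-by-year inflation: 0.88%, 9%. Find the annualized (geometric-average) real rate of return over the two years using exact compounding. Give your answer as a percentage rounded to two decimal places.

2.62%

Nominal growth factor = 1.1016 × 1.0511 = 1.15789176
Price-level growth factor = 1.0088 × 1.0900 = 1.09959200
Real growth factor = 1.15789176 / 1.09959200 = 1.05301945
Annualized real rate = 1.05301945^(1/2) − 1 = 2.6167% → 2.62%.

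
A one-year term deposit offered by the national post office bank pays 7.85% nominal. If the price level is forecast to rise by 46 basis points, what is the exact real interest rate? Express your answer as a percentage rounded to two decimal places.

1 + r = 1.07850 / 1.00460 = 1.073562
r = 1.073562 − 1 = 7.3562%, i.e. 7.36%.

7.36%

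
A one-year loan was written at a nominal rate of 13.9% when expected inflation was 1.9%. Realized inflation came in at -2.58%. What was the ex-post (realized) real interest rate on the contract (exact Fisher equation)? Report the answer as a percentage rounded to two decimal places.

Ex-post: (1 + 0.1390)/(1 − 0.0258) − 1 = 16.9164%
So the realized real rate is 16.92%.

16.92%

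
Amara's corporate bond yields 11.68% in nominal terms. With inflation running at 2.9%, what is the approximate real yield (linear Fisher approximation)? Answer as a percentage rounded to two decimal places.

r ≈ i − π = 11.68% − 2.9% = 8.78%.

8.78%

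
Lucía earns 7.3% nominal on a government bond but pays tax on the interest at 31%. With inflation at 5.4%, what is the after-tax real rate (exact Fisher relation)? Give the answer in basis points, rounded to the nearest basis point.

-34 basis points

After-tax nominal return = 7.3% × (1 − 0.31) = 5.0370%.
1 + r = 1.05037 / 1.05400 = 0.996556
After-tax real rate = 0.996556 − 1 → -34 basis points.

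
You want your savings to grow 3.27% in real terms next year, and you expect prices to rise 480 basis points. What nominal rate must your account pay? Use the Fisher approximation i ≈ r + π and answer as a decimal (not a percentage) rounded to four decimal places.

i ≈ r + π = 3.27% + 4.8% = 0.0807.

0.0807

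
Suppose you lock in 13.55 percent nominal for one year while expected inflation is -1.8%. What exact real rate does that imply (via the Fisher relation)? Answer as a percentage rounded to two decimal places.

By the Fisher relation, 1 + r = (1 + i)/(1 + π).
1 + r = 1.13550 / 0.98200 = 1.156314
r = 1.156314 − 1 = 15.6314%, i.e. 15.63%.

15.63%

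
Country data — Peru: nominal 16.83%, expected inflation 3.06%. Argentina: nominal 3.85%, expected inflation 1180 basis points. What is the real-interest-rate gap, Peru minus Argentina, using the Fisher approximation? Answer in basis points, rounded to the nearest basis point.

Peru: 16.83% − 3.06% = 13.770%
Argentina: 3.85% − 11.8% = -7.950%
Differential = 21.720% → 2172 basis points.

2172 basis points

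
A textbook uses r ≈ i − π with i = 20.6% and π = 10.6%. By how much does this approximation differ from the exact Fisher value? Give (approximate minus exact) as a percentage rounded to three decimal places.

0.958%

Approximate: r ≈ 20.600% − 10.600% = 10.0000%
Exact: (1 + 0.2060)/(1 + 0.1060) − 1 = 9.0416%
Error = 10.0000% − 9.0416% = 0.9584% → 0.958%.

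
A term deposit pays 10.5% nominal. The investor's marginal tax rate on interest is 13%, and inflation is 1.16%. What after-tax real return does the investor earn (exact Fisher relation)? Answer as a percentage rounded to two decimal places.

After-tax nominal return = 10.5% × (1 − 0.13) = 9.1350%.
1 + r = 1.09135 / 1.01160 = 1.078836
After-tax real rate = 1.078836 − 1 → 7.88%.

7.88%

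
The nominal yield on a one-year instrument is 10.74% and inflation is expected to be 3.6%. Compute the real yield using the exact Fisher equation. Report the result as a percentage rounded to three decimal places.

6.892%

By the Fisher equation, 1 + r = (1 + i)/(1 + π).
1 + r = 1.10740 / 1.03600 = 1.068919
r = 1.068919 − 1 = 6.8919%, i.e. 6.892%.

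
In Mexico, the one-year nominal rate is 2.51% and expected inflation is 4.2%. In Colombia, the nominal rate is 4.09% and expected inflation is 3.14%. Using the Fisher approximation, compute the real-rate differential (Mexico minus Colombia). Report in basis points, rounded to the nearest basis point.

-264 basis points

Mexico: 2.51% − 4.2% = -1.690%
Colombia: 4.09% − 3.14% = 0.950%
Differential = -2.640% → -264 basis points.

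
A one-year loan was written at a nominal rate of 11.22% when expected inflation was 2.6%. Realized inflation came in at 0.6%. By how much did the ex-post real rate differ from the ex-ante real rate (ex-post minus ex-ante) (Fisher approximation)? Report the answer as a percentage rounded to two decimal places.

2.00%

Ex-ante: 11.22% − 2.6% = 8.620%
Ex-post: 11.22% − 0.6% = 10.620%
Difference (ex-post − ex-ante) = 2.0000% → 2.00%.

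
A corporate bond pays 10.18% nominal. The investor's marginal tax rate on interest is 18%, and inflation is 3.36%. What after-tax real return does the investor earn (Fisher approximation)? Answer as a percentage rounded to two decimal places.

4.99%

After-tax nominal return = 10.18% × (1 − 0.18) = 8.3476%.
r ≈ 8.3476% − 3.36% → 4.99%.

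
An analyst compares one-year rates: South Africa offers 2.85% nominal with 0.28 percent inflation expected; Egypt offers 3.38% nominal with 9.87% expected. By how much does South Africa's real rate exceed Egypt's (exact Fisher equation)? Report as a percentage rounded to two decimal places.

South Africa: (1 + 0.0285)/(1 + 0.0028) − 1 = 2.5628%
Egypt: (1 + 0.0338)/(1 + 0.0987) − 1 = -5.9070%
Differential = 2.5628% − (-5.9070%) = 8.4698% → 8.47%.

8.47%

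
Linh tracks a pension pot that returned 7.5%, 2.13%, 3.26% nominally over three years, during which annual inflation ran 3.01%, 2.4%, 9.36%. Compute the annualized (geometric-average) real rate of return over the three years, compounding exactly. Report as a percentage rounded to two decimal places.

-0.58%

Compound the nominal returns: 1.0750 × 1.0213 × 1.0326 = 1.13368896.
Compound inflation: 1.0301 × 1.0240 × 1.0936 = 1.15355378.
Deflate: 1.13368896 / 1.15355378 = 0.98277946.
Annualized real rate = 0.98277946^(1/3) − 1 = -0.5773% → -0.58%.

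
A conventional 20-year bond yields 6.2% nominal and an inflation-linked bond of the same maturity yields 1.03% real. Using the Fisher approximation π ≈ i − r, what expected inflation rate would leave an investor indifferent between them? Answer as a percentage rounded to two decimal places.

5.17%

π ≈ i − r = 6.2% − 1.03% → 5.17%.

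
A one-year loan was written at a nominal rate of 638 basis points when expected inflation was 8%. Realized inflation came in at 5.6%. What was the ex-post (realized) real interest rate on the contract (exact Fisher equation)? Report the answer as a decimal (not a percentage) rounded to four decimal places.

Ex-post: (1 + 0.0638)/(1 + 0.0560) − 1 = 0.7386%
So the realized real rate is 0.0074.

0.0074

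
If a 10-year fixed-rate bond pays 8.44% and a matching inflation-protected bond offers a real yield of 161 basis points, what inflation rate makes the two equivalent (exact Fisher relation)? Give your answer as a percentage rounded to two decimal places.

(1 + π) = (1 + i)/(1 + r) = 1.08440 / 1.01610 = 1.067218
Break-even inflation = 1.067218 − 1 → 6.72%.

6.72%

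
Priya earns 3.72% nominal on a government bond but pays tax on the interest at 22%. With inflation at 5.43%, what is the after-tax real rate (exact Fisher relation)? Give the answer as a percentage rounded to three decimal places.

After-tax nominal return = 3.72% × (1 − 0.22) = 2.9016%.
1 + r = 1.029016 / 1.05430 = 0.976018
After-tax real rate = 0.976018 − 1 → -2.398%.

-2.398%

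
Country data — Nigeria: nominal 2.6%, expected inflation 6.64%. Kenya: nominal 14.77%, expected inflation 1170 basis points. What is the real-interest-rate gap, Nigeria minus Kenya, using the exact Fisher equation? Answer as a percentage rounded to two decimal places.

Nigeria: (1 + 0.0260)/(1 + 0.0664) − 1 = -3.7884%
Kenya: (1 + 0.1477)/(1 + 0.1170) − 1 = 2.7484%
Differential = -3.7884% − 2.7484% = -6.5369% → -6.54%.

-6.54%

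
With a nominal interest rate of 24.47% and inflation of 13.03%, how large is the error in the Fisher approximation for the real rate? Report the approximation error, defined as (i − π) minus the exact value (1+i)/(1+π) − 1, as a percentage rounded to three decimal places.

Approximate: r ≈ 24.470% − 13.030% = 11.4400%
Exact: (1 + 0.2447)/(1 + 0.1303) − 1 = 10.1212%
Error = 11.4400% − 10.1212% = 1.3188% → 1.319%.

1.319%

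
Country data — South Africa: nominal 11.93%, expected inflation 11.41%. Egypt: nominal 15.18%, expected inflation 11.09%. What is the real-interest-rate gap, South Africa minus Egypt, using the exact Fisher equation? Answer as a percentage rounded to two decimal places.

-3.21%

South Africa: (1 + 0.1193)/(1 + 0.1141) − 1 = 0.46674%
Egypt: (1 + 0.1518)/(1 + 0.1109) − 1 = 3.68170%
Differential = 0.46674% − 3.68170% = -3.21496% → -3.21%.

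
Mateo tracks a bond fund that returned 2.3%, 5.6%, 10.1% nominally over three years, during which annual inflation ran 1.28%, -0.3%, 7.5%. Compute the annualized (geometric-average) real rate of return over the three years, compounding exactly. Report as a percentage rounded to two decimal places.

3.09%

Nominal growth factor = 1.0230 × 1.0560 × 1.1010 = 1.18939709
Price-level growth factor = 1.0128 × 0.9970 × 1.0750 = 1.08549372
Real growth factor = 1.18939709 / 1.08549372 = 1.09571992
Annualized real rate = 1.09571992^(1/3) − 1 = 3.0940% → 3.09%.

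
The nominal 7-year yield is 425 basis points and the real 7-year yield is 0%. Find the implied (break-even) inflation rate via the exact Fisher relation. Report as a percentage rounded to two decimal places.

4.25%

(1 + π) = (1 + i)/(1 + r) = 1.04250 / 1.00000 = 1.042500
Break-even inflation = 1.042500 − 1 → 4.25%.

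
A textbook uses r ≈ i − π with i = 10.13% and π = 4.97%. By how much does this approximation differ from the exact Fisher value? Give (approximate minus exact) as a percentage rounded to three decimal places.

Approximate: r ≈ 10.130% − 4.970% = 5.1600%
Exact: (1 + 0.1013)/(1 + 0.0497) − 1 = 4.9157%
Error = 5.1600% − 4.9157% = 0.2443% → 0.244%.

0.244%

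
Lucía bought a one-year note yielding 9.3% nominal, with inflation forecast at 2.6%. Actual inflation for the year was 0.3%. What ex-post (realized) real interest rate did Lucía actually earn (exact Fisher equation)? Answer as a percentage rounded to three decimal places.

8.973%

Ex-post: (1 + 0.0930)/(1 + 0.0030) − 1 = 8.9731%
So the realized real rate is 8.973%.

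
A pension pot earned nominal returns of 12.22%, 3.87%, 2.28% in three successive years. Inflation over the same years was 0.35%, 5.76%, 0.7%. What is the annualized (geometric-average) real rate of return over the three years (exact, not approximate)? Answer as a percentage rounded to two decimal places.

3.71%

Nominal growth factor = 1.1222 × 1.0387 × 1.0228 = 1.19220548
Price-level growth factor = 1.0035 × 1.0576 × 1.0070 = 1.06873071
Real growth factor = 1.19220548 / 1.06873071 = 1.11553404
Annualized real rate = 1.11553404^(1/3) − 1 = 3.7117% → 3.71%.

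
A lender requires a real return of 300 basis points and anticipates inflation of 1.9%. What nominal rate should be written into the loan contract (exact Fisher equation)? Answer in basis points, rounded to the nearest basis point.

496 basis points

(1 + i) = (1 + r)(1 + π) = 1.03000 × 1.01900 = 1.04957
i = 1.04957 − 1, so the required nominal rate is 496 basis points.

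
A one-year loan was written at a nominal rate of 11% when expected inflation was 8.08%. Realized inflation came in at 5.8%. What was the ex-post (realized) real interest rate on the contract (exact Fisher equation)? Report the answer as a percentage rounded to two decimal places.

4.91%

Ex-post: (1 + 0.1100)/(1 + 0.0580) − 1 = 4.9149%
So the realized real rate is 4.91%.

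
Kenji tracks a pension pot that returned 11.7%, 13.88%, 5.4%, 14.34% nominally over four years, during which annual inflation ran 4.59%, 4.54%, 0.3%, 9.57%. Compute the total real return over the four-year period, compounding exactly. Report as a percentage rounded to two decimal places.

Compound the nominal returns: 1.1170 × 1.1388 × 1.0540 × 1.1434 = 1.532990.
Compound inflation: 1.0459 × 1.0454 × 1.0030 × 1.0957 = 1.201615.
Deflate: 1.532990 / 1.201615 = 1.275775.
Total real return = 1.275775 − 1 → 27.58%.

27.58%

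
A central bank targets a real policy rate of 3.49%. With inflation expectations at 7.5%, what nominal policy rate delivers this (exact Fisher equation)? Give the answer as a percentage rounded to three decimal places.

11.252%

(1 + i) = (1 + r)(1 + π) = 1.03490 × 1.07500 = 1.1125175
i = 1.1125175 − 1, so the required nominal rate is 11.252%.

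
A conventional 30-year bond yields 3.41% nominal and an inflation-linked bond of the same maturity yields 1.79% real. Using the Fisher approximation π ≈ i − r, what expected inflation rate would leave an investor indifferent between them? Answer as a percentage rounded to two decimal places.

1.62%

π ≈ i − r = 3.41% − 1.79% → 1.62%.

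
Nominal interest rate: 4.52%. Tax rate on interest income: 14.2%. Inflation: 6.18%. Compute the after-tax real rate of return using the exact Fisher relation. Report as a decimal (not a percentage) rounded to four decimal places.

-0.0217

After-tax nominal return = 4.52% × (1 − 0.142) = 3.87816%.
1 + r = 1.0387816 / 1.06180 = 0.978321
After-tax real rate = 0.978321 − 1 → -0.0217.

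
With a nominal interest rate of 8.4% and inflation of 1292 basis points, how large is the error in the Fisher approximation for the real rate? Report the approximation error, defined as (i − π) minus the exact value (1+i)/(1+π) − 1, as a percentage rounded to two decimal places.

Approximate: r ≈ 8.400% − 12.920% = -4.5200%
Exact: (1 + 0.0840)/(1 + 0.1292) − 1 = -4.0028%
Error = -4.5200% − (-4.0028%) = -0.5172% → -0.52%.

-0.52%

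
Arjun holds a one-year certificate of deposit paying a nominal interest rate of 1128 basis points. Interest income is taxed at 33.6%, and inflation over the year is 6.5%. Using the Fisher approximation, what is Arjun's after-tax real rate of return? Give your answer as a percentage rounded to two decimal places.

0.99%

After-tax nominal return = 11.28% × (1 − 0.336) = 7.48992%.
r ≈ 7.48992% − 6.5% → 0.99%.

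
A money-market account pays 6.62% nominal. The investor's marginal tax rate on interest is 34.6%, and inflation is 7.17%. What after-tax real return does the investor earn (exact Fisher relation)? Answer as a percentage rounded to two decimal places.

-2.65%

After-tax nominal return = 6.62% × (1 − 0.346) = 4.32948%.
1 + r = 1.0432948 / 1.07170 = 0.973495
After-tax real rate = 0.973495 − 1 → -2.65%.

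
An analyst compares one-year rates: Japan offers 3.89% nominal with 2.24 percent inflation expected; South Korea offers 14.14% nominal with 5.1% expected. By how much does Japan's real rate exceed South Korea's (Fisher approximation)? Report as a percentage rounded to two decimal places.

Japan: 3.89% − 2.24% = 1.650%
South Korea: 14.14% − 5.1% = 9.040%
Differential = -7.390% → -7.39%.

-7.39%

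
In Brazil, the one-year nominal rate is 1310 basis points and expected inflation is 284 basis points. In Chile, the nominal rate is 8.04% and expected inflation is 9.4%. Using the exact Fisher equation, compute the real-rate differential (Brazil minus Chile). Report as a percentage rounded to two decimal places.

Brazil: (1 + 0.1310)/(1 + 0.0284) − 1 = 9.9767%
Chile: (1 + 0.0804)/(1 + 0.0940) − 1 = -1.2431%
Differential = 9.9767% − (-1.2431%) = 11.2198% → 11.22%.

11.22%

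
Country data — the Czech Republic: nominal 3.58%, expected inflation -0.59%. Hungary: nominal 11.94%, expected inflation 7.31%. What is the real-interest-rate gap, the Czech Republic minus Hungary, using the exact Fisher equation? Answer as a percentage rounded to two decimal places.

The Czech Republic: (1 + 0.0358)/(1 − 0.0059) − 1 = 4.1947%
Hungary: (1 + 0.1194)/(1 + 0.0731) − 1 = 4.3146%
Differential = 4.1947% − 4.3146% = -0.1199% → -0.12%.

-0.12%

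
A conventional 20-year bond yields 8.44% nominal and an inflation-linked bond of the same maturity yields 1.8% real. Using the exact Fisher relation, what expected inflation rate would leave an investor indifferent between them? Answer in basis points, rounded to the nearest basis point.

(1 + π) = (1 + i)/(1 + r) = 1.08440 / 1.01800 = 1.065226
Break-even inflation = 1.065226 − 1 → 652 basis points.

652 basis points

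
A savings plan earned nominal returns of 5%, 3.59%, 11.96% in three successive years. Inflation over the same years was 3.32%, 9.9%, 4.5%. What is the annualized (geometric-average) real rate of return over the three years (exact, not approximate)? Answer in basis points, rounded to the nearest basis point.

Compound the nominal returns: 1.0500 × 1.0359 × 1.1196 = 1.21778332.
Compound inflation: 1.0332 × 1.0990 × 1.0450 = 1.18658371.
Deflate: 1.21778332 / 1.18658371 = 1.02629365.
Annualized real rate = 1.02629365^(1/3) − 1 = 0.8689% → 87 basis points.

87 basis points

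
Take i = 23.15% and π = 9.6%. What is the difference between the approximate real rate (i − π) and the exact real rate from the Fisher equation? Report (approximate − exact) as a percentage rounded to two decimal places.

1.19%

Approximate: r ≈ 23.150% − 9.600% = 13.5500%
Exact: (1 + 0.2315)/(1 + 0.0960) − 1 = 12.3631%
Error = 13.5500% − 12.3631% = 1.1869% → 1.19%.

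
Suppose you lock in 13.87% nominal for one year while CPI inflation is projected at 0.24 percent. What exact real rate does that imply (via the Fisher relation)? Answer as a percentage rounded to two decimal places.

13.60%

By the Fisher relation, 1 + r = (1 + i)/(1 + π).
1 + r = 1.13870 / 1.00240 = 1.135974
r = 1.135974 − 1 = 13.5974%, i.e. 13.60%.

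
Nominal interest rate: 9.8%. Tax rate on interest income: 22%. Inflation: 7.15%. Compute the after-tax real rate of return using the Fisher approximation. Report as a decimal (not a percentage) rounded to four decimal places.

0.0049

After-tax nominal return = 9.8% × (1 − 0.22) = 7.6440%.
r ≈ 7.6440% − 7.15% → 0.0049.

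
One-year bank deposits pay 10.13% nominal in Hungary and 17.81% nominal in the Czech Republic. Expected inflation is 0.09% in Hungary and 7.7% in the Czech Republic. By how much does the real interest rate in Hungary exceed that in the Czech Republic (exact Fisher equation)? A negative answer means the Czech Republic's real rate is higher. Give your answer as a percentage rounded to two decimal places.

Hungary: (1 + 0.1013)/(1 + 0.0009) − 1 = 10.0310%
The Czech Republic: (1 + 0.1781)/(1 + 0.0770) − 1 = 9.3872%
Differential = 10.0310% − 9.3872% = 0.6438% → 0.64%.

0.64%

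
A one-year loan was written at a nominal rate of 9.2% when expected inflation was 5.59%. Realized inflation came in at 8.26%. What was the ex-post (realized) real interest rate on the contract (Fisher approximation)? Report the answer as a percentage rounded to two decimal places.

0.94%

Ex-post: 9.2% − 8.26% = 0.940%
So the realized real rate is 0.94%.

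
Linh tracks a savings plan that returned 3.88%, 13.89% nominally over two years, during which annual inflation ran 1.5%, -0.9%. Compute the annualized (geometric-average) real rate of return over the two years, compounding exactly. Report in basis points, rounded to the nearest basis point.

845 basis points

Compound the nominal returns: 1.0388 × 1.1389 = 1.18308932.
Compound inflation: 1.0150 × 0.9910 = 1.00586500.
Deflate: 1.18308932 / 1.00586500 = 1.17619096.
Annualized real rate = 1.17619096^(1/2) − 1 = 8.4523% → 845 basis points.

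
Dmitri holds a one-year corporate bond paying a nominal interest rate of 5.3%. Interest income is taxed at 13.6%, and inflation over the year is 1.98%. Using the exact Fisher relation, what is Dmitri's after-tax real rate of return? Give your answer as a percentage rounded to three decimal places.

2.549%

After-tax nominal return = 5.3% × (1 − 0.136) = 4.5792%.
1 + r = 1.045792 / 1.01980 = 1.025487
After-tax real rate = 1.025487 − 1 → 2.549%.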